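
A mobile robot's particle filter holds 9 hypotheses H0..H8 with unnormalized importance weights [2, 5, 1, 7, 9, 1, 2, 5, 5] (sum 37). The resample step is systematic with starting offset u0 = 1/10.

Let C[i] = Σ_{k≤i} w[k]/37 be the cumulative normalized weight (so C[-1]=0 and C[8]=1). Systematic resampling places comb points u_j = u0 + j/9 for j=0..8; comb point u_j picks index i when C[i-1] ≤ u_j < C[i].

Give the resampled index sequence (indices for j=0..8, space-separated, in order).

C = [2/37, 7/37, 8/37, 15/37, 24/37, 25/37, 27/37, 32/37, 1]
j=0: u_0=1/10 ∈ [2/37, 7/37) → index 1
j=1: u_1=19/90 ∈ [7/37, 8/37) → index 2
j=2: u_2=29/90 ∈ [8/37, 15/37) → index 3
j=3: u_3=13/30 ∈ [15/37, 24/37) → index 4
j=4: u_4=49/90 ∈ [15/37, 24/37) → index 4
j=5: u_5=59/90 ∈ [24/37, 25/37) → index 5
j=6: u_6=23/30 ∈ [27/37, 32/37) → index 7
j=7: u_7=79/90 ∈ [32/37, 1) → index 8
j=8: u_8=89/90 ∈ [32/37, 1) → index 8

1 2 3 4 4 5 7 8 8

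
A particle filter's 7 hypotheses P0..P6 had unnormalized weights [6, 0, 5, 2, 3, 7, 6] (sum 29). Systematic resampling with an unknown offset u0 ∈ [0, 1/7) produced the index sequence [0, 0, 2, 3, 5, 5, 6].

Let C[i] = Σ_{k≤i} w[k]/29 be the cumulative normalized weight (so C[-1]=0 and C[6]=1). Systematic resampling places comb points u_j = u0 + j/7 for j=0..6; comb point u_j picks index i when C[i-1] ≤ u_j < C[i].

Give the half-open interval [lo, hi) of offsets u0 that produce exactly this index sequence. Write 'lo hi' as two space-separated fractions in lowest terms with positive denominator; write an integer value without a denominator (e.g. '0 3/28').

0 4/203

C = [6/29, 6/29, 11/29, 13/29, 16/29, 23/29, 1]
j=0 picked index 0: u0 ∈ [0, 6/29)
j=1 picked index 0: u0 ∈ [-1/7, 13/203)
j=2 picked index 2: u0 ∈ [-16/203, 19/203)
j=3 picked index 3: u0 ∈ [-10/203, 4/203)
j=4 picked index 5: u0 ∈ [-4/203, 45/203)
j=5 picked index 5: u0 ∈ [-33/203, 16/203)
j=6 picked index 6: u0 ∈ [-13/203, 1/7)
intersection: [0, 4/203)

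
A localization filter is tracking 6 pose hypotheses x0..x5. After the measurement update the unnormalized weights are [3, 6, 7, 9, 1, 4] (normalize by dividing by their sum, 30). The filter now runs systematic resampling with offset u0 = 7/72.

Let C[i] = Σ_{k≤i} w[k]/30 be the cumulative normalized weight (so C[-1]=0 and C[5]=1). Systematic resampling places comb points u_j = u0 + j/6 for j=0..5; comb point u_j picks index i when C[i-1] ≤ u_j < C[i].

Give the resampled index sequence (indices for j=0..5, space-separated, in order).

0 1 2 3 3 5

C = [1/10, 3/10, 8/15, 5/6, 13/15, 1]
j=0: u_0=7/72 ∈ [0, 1/10) → index 0
j=1: u_1=19/72 ∈ [1/10, 3/10) → index 1
j=2: u_2=31/72 ∈ [3/10, 8/15) → index 2
j=3: u_3=43/72 ∈ [8/15, 5/6) → index 3
j=4: u_4=55/72 ∈ [8/15, 5/6) → index 3
j=5: u_5=67/72 ∈ [13/15, 1) → index 5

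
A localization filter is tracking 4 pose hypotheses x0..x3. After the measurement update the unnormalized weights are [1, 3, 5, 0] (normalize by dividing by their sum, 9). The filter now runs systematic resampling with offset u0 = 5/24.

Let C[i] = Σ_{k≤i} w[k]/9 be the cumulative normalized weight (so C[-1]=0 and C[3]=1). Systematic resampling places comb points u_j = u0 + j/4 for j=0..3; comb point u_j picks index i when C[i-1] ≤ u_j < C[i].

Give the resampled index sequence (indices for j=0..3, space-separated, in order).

C = [1/9, 4/9, 1, 1]
j=0: u_0=5/24 ∈ [1/9, 4/9) → index 1
j=1: u_1=11/24 ∈ [4/9, 1) → index 2
j=2: u_2=17/24 ∈ [4/9, 1) → index 2
j=3: u_3=23/24 ∈ [4/9, 1) → index 2

1 2 2 2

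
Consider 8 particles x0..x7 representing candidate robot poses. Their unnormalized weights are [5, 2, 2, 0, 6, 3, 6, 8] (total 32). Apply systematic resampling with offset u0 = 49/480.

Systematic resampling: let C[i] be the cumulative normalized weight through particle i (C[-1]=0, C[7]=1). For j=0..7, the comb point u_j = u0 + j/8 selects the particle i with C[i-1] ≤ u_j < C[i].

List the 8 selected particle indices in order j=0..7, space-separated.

C = [5/32, 7/32, 9/32, 9/32, 15/32, 9/16, 3/4, 1]
j=0: u_0=49/480 ∈ [0, 5/32) → index 0
j=1: u_1=109/480 ∈ [7/32, 9/32) → index 2
j=2: u_2=169/480 ∈ [9/32, 15/32) → index 4
j=3: u_3=229/480 ∈ [15/32, 9/16) → index 5
j=4: u_4=289/480 ∈ [9/16, 3/4) → index 6
j=5: u_5=349/480 ∈ [9/16, 3/4) → index 6
j=6: u_6=409/480 ∈ [3/4, 1) → index 7
j=7: u_7=469/480 ∈ [3/4, 1) → index 7

0 2 4 5 6 6 7 7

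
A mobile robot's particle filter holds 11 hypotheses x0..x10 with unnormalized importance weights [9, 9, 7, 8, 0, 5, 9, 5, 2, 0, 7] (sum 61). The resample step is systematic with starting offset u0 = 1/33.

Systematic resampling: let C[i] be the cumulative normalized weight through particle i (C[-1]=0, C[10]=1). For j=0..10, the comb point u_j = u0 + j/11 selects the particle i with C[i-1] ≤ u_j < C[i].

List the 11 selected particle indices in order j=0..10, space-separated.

0 0 1 2 2 3 5 6 6 7 10

C = [9/61, 18/61, 25/61, 33/61, 33/61, 38/61, 47/61, 52/61, 54/61, 54/61, 1]
j=0: u_0=1/33 ∈ [0, 9/61) → index 0
j=1: u_1=4/33 ∈ [0, 9/61) → index 0
j=2: u_2=7/33 ∈ [9/61, 18/61) → index 1
j=3: u_3=10/33 ∈ [18/61, 25/61) → index 2
j=4: u_4=13/33 ∈ [18/61, 25/61) → index 2
j=5: u_5=16/33 ∈ [25/61, 33/61) → index 3
j=6: u_6=19/33 ∈ [33/61, 38/61) → index 5
j=7: u_7=2/3 ∈ [38/61, 47/61) → index 6
j=8: u_8=25/33 ∈ [38/61, 47/61) → index 6
j=9: u_9=28/33 ∈ [47/61, 52/61) → index 7
j=10: u_10=31/33 ∈ [54/61, 1) → index 10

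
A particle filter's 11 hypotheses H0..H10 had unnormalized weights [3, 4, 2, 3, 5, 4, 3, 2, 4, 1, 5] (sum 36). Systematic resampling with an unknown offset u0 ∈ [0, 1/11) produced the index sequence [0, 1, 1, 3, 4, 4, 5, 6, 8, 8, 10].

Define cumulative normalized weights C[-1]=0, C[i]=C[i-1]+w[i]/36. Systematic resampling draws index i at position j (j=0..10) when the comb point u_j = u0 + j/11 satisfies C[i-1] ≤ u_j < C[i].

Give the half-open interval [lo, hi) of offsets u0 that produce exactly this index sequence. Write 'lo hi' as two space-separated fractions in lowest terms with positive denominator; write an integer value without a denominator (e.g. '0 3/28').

0 5/396

C = [1/12, 7/36, 1/4, 1/3, 17/36, 7/12, 2/3, 13/18, 5/6, 31/36, 1]
j=0 picked index 0: u0 ∈ [0, 1/12)
j=1 picked index 1: u0 ∈ [-1/132, 41/396)
j=2 picked index 1: u0 ∈ [-13/132, 5/396)
j=3 picked index 3: u0 ∈ [-1/44, 2/33)
j=4 picked index 4: u0 ∈ [-1/33, 43/396)
j=5 picked index 4: u0 ∈ [-4/33, 7/396)
j=6 picked index 5: u0 ∈ [-29/396, 5/132)
j=7 picked index 6: u0 ∈ [-7/132, 1/33)
j=8 picked index 8: u0 ∈ [-1/198, 7/66)
j=9 picked index 8: u0 ∈ [-19/198, 1/66)
j=10 picked index 10: u0 ∈ [-19/396, 1/11)
intersection: [0, 5/396)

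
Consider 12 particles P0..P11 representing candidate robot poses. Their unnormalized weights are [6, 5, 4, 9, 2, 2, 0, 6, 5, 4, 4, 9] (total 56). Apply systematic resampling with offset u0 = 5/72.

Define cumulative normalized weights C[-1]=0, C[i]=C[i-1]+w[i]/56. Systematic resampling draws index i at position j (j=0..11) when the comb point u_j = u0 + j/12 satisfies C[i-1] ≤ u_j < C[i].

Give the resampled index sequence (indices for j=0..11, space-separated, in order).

0 1 2 3 3 5 7 8 9 10 11 11

C = [3/28, 11/56, 15/56, 3/7, 13/28, 1/2, 1/2, 17/28, 39/56, 43/56, 47/56, 1]
j=0: u_0=5/72 ∈ [0, 3/28) → index 0
j=1: u_1=11/72 ∈ [3/28, 11/56) → index 1
j=2: u_2=17/72 ∈ [11/56, 15/56) → index 2
j=3: u_3=23/72 ∈ [15/56, 3/7) → index 3
j=4: u_4=29/72 ∈ [15/56, 3/7) → index 3
j=5: u_5=35/72 ∈ [13/28, 1/2) → index 5
j=6: u_6=41/72 ∈ [1/2, 17/28) → index 7
j=7: u_7=47/72 ∈ [17/28, 39/56) → index 8
j=8: u_8=53/72 ∈ [39/56, 43/56) → index 9
j=9: u_9=59/72 ∈ [43/56, 47/56) → index 10
j=10: u_10=65/72 ∈ [47/56, 1) → index 11
j=11: u_11=71/72 ∈ [47/56, 1) → index 11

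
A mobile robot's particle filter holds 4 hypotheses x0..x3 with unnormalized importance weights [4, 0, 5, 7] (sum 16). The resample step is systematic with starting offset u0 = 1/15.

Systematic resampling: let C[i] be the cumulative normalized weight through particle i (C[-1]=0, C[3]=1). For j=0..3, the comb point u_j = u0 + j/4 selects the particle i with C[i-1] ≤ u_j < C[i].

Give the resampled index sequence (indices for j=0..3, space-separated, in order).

C = [1/4, 1/4, 9/16, 1]
j=0: u_0=1/15 ∈ [0, 1/4) → index 0
j=1: u_1=19/60 ∈ [1/4, 9/16) → index 2
j=2: u_2=17/30 ∈ [9/16, 1) → index 3
j=3: u_3=49/60 ∈ [9/16, 1) → index 3

0 2 3 3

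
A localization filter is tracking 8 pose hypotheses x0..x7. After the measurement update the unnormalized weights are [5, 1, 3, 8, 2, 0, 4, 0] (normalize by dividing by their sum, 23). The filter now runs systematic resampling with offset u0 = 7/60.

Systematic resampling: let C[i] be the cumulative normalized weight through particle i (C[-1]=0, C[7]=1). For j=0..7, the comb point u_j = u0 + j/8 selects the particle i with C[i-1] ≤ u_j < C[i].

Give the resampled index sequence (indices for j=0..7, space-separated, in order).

0 1 2 3 3 4 6 6

C = [5/23, 6/23, 9/23, 17/23, 19/23, 19/23, 1, 1]
j=0: u_0=7/60 ∈ [0, 5/23) → index 0
j=1: u_1=29/120 ∈ [5/23, 6/23) → index 1
j=2: u_2=11/30 ∈ [6/23, 9/23) → index 2
j=3: u_3=59/120 ∈ [9/23, 17/23) → index 3
j=4: u_4=37/60 ∈ [9/23, 17/23) → index 3
j=5: u_5=89/120 ∈ [17/23, 19/23) → index 4
j=6: u_6=13/15 ∈ [19/23, 1) → index 6
j=7: u_7=119/120 ∈ [19/23, 1) → index 6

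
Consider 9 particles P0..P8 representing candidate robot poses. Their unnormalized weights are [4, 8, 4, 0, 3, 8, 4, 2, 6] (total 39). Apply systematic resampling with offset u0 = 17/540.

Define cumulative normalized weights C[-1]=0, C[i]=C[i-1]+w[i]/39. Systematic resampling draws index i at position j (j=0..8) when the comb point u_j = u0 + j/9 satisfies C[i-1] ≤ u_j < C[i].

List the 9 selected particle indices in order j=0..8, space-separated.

C = [4/39, 4/13, 16/39, 16/39, 19/39, 9/13, 31/39, 11/13, 1]
j=0: u_0=17/540 ∈ [0, 4/39) → index 0
j=1: u_1=77/540 ∈ [4/39, 4/13) → index 1
j=2: u_2=137/540 ∈ [4/39, 4/13) → index 1
j=3: u_3=197/540 ∈ [4/13, 16/39) → index 2
j=4: u_4=257/540 ∈ [16/39, 19/39) → index 4
j=5: u_5=317/540 ∈ [19/39, 9/13) → index 5
j=6: u_6=377/540 ∈ [9/13, 31/39) → index 6
j=7: u_7=437/540 ∈ [31/39, 11/13) → index 7
j=8: u_8=497/540 ∈ [11/13, 1) → index 8

0 1 1 2 4 5 6 7 8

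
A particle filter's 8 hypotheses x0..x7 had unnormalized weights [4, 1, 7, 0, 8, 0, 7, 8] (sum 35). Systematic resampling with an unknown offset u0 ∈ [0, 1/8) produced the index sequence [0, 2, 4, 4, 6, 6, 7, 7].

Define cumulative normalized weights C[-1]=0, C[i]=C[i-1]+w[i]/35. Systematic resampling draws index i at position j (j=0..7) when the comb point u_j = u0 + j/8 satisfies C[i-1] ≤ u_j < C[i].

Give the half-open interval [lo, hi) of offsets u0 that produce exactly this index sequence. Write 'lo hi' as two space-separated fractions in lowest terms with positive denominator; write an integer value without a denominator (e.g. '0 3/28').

13/140 4/35

C = [4/35, 1/7, 12/35, 12/35, 4/7, 4/7, 27/35, 1]
j=0 picked index 0: u0 ∈ [0, 4/35)
j=1 picked index 2: u0 ∈ [1/56, 61/280)
j=2 picked index 4: u0 ∈ [13/140, 9/28)
j=3 picked index 4: u0 ∈ [-9/280, 11/56)
j=4 picked index 6: u0 ∈ [1/14, 19/70)
j=5 picked index 6: u0 ∈ [-3/56, 41/280)
j=6 picked index 7: u0 ∈ [3/140, 1/4)
j=7 picked index 7: u0 ∈ [-29/280, 1/8)
intersection: [13/140, 4/35)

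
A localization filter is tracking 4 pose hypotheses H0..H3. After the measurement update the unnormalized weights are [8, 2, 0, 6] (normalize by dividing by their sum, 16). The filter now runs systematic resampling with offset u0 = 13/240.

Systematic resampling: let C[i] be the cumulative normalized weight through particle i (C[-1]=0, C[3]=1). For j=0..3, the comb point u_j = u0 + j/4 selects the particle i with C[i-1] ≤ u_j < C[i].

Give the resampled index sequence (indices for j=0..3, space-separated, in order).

0 0 1 3

C = [1/2, 5/8, 5/8, 1]
j=0: u_0=13/240 ∈ [0, 1/2) → index 0
j=1: u_1=73/240 ∈ [0, 1/2) → index 0
j=2: u_2=133/240 ∈ [1/2, 5/8) → index 1
j=3: u_3=193/240 ∈ [5/8, 1) → index 3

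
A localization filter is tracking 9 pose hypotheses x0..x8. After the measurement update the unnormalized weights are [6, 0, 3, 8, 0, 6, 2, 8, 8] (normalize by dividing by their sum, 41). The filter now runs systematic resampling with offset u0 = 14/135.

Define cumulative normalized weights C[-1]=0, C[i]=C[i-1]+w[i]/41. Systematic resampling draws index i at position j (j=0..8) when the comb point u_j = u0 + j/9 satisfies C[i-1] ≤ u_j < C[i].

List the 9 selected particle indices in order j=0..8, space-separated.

0 2 3 5 5 7 7 8 8

C = [6/41, 6/41, 9/41, 17/41, 17/41, 23/41, 25/41, 33/41, 1]
j=0: u_0=14/135 ∈ [0, 6/41) → index 0
j=1: u_1=29/135 ∈ [6/41, 9/41) → index 2
j=2: u_2=44/135 ∈ [9/41, 17/41) → index 3
j=3: u_3=59/135 ∈ [17/41, 23/41) → index 5
j=4: u_4=74/135 ∈ [17/41, 23/41) → index 5
j=5: u_5=89/135 ∈ [25/41, 33/41) → index 7
j=6: u_6=104/135 ∈ [25/41, 33/41) → index 7
j=7: u_7=119/135 ∈ [33/41, 1) → index 8
j=8: u_8=134/135 ∈ [33/41, 1) → index 8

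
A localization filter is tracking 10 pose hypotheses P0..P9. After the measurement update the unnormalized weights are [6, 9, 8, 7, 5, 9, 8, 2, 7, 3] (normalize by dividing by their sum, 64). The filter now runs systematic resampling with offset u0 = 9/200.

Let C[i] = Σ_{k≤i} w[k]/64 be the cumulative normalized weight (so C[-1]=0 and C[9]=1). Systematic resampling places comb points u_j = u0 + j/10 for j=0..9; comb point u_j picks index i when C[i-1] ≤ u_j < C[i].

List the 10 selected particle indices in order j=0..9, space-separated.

0 1 2 2 3 4 5 6 8 8

C = [3/32, 15/64, 23/64, 15/32, 35/64, 11/16, 13/16, 27/32, 61/64, 1]
j=0: u_0=9/200 ∈ [0, 3/32) → index 0
j=1: u_1=29/200 ∈ [3/32, 15/64) → index 1
j=2: u_2=49/200 ∈ [15/64, 23/64) → index 2
j=3: u_3=69/200 ∈ [15/64, 23/64) → index 2
j=4: u_4=89/200 ∈ [23/64, 15/32) → index 3
j=5: u_5=109/200 ∈ [15/32, 35/64) → index 4
j=6: u_6=129/200 ∈ [35/64, 11/16) → index 5
j=7: u_7=149/200 ∈ [11/16, 13/16) → index 6
j=8: u_8=169/200 ∈ [27/32, 61/64) → index 8
j=9: u_9=189/200 ∈ [27/32, 61/64) → index 8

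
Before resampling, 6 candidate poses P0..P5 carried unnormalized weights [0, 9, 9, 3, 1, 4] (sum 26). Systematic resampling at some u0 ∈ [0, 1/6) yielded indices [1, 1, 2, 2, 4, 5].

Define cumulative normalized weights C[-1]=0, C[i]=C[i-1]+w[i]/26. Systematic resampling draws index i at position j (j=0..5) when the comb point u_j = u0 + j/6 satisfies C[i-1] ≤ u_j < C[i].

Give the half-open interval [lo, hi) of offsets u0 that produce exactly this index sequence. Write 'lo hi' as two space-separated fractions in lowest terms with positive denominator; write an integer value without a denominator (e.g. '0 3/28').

C = [0, 9/26, 9/13, 21/26, 11/13, 1]
j=0 picked index 1: u0 ∈ [0, 9/26)
j=1 picked index 1: u0 ∈ [-1/6, 7/39)
j=2 picked index 2: u0 ∈ [1/78, 14/39)
j=3 picked index 2: u0 ∈ [-2/13, 5/26)
j=4 picked index 4: u0 ∈ [11/78, 7/39)
j=5 picked index 5: u0 ∈ [1/78, 1/6)
intersection: [11/78, 1/6)

11/78 1/6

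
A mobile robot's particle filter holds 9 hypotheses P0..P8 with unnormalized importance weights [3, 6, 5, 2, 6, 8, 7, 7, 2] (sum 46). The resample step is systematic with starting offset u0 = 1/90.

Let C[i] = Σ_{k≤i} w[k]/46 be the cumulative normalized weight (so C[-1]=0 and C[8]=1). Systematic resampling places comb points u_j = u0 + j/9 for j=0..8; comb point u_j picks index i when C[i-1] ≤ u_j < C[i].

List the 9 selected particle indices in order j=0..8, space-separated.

C = [3/46, 9/46, 7/23, 8/23, 11/23, 15/23, 37/46, 22/23, 1]
j=0: u_0=1/90 ∈ [0, 3/46) → index 0
j=1: u_1=11/90 ∈ [3/46, 9/46) → index 1
j=2: u_2=7/30 ∈ [9/46, 7/23) → index 2
j=3: u_3=31/90 ∈ [7/23, 8/23) → index 3
j=4: u_4=41/90 ∈ [8/23, 11/23) → index 4
j=5: u_5=17/30 ∈ [11/23, 15/23) → index 5
j=6: u_6=61/90 ∈ [15/23, 37/46) → index 6
j=7: u_7=71/90 ∈ [15/23, 37/46) → index 6
j=8: u_8=9/10 ∈ [37/46, 22/23) → index 7

0 1 2 3 4 5 6 6 7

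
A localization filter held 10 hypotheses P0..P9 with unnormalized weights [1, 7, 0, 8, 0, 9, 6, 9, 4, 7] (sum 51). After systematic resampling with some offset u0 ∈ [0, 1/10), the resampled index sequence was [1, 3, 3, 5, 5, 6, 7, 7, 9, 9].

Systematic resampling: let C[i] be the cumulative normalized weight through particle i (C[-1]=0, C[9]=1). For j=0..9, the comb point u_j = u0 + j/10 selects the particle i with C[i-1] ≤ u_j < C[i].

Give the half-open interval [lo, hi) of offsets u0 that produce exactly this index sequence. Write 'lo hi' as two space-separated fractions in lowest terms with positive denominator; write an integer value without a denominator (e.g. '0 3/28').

16/255 43/510

C = [1/51, 8/51, 8/51, 16/51, 16/51, 25/51, 31/51, 40/51, 44/51, 1]
j=0 picked index 1: u0 ∈ [1/51, 8/51)
j=1 picked index 3: u0 ∈ [29/510, 109/510)
j=2 picked index 3: u0 ∈ [-11/255, 29/255)
j=3 picked index 5: u0 ∈ [7/510, 97/510)
j=4 picked index 5: u0 ∈ [-22/255, 23/255)
j=5 picked index 6: u0 ∈ [-1/102, 11/102)
j=6 picked index 7: u0 ∈ [2/255, 47/255)
j=7 picked index 7: u0 ∈ [-47/510, 43/510)
j=8 picked index 9: u0 ∈ [16/255, 1/5)
j=9 picked index 9: u0 ∈ [-19/510, 1/10)
intersection: [16/255, 43/510)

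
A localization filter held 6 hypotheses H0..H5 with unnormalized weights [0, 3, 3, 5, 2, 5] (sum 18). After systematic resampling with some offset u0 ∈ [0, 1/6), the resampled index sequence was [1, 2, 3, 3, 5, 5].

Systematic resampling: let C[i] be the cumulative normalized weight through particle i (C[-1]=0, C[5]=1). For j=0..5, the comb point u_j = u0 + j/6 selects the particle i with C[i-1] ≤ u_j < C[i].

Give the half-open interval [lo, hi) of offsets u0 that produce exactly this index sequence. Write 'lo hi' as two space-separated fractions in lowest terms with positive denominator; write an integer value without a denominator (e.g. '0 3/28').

1/18 1/9

C = [0, 1/6, 1/3, 11/18, 13/18, 1]
j=0 picked index 1: u0 ∈ [0, 1/6)
j=1 picked index 2: u0 ∈ [0, 1/6)
j=2 picked index 3: u0 ∈ [0, 5/18)
j=3 picked index 3: u0 ∈ [-1/6, 1/9)
j=4 picked index 5: u0 ∈ [1/18, 1/3)
j=5 picked index 5: u0 ∈ [-1/9, 1/6)
intersection: [1/18, 1/9)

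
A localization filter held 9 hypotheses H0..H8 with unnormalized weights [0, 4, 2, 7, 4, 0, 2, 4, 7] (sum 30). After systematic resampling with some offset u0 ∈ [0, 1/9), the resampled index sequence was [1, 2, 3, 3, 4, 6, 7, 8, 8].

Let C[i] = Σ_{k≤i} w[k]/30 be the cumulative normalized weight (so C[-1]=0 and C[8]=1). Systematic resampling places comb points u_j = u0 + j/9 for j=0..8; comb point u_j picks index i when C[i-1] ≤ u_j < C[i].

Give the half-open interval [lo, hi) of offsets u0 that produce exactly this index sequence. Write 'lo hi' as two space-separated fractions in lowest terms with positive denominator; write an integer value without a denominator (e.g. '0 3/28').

1/45 7/90

C = [0, 2/15, 1/5, 13/30, 17/30, 17/30, 19/30, 23/30, 1]
j=0 picked index 1: u0 ∈ [0, 2/15)
j=1 picked index 2: u0 ∈ [1/45, 4/45)
j=2 picked index 3: u0 ∈ [-1/45, 19/90)
j=3 picked index 3: u0 ∈ [-2/15, 1/10)
j=4 picked index 4: u0 ∈ [-1/90, 11/90)
j=5 picked index 6: u0 ∈ [1/90, 7/90)
j=6 picked index 7: u0 ∈ [-1/30, 1/10)
j=7 picked index 8: u0 ∈ [-1/90, 2/9)
j=8 picked index 8: u0 ∈ [-11/90, 1/9)
intersection: [1/45, 7/90)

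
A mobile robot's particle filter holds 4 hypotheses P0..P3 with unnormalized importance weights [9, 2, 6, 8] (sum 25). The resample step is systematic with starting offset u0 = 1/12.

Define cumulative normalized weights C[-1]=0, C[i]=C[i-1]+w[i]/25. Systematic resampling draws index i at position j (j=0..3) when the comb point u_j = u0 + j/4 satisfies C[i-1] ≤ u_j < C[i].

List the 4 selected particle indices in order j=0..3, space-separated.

C = [9/25, 11/25, 17/25, 1]
j=0: u_0=1/12 ∈ [0, 9/25) → index 0
j=1: u_1=1/3 ∈ [0, 9/25) → index 0
j=2: u_2=7/12 ∈ [11/25, 17/25) → index 2
j=3: u_3=5/6 ∈ [17/25, 1) → index 3

0 0 2 3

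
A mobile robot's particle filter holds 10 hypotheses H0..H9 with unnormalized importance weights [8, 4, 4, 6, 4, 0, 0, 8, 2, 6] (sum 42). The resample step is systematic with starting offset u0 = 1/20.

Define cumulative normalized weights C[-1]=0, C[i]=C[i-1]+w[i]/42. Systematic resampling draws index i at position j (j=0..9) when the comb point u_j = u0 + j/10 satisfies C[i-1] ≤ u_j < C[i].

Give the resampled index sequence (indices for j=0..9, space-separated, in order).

0 0 1 2 3 4 7 7 8 9

C = [4/21, 2/7, 8/21, 11/21, 13/21, 13/21, 13/21, 17/21, 6/7, 1]
j=0: u_0=1/20 ∈ [0, 4/21) → index 0
j=1: u_1=3/20 ∈ [0, 4/21) → index 0
j=2: u_2=1/4 ∈ [4/21, 2/7) → index 1
j=3: u_3=7/20 ∈ [2/7, 8/21) → index 2
j=4: u_4=9/20 ∈ [8/21, 11/21) → index 3
j=5: u_5=11/20 ∈ [11/21, 13/21) → index 4
j=6: u_6=13/20 ∈ [13/21, 17/21) → index 7
j=7: u_7=3/4 ∈ [13/21, 17/21) → index 7
j=8: u_8=17/20 ∈ [17/21, 6/7) → index 8
j=9: u_9=19/20 ∈ [6/7, 1) → index 9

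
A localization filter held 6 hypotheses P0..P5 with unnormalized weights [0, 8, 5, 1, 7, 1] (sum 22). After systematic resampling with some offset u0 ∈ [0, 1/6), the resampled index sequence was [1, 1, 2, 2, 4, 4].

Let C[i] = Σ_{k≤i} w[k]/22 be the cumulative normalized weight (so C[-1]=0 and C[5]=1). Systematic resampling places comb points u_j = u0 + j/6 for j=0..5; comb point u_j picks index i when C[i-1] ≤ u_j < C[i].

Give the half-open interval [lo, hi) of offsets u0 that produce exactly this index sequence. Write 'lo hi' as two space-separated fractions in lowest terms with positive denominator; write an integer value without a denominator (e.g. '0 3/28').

1/33 1/11

C = [0, 4/11, 13/22, 7/11, 21/22, 1]
j=0 picked index 1: u0 ∈ [0, 4/11)
j=1 picked index 1: u0 ∈ [-1/6, 13/66)
j=2 picked index 2: u0 ∈ [1/33, 17/66)
j=3 picked index 2: u0 ∈ [-3/22, 1/11)
j=4 picked index 4: u0 ∈ [-1/33, 19/66)
j=5 picked index 4: u0 ∈ [-13/66, 4/33)
intersection: [1/33, 1/11)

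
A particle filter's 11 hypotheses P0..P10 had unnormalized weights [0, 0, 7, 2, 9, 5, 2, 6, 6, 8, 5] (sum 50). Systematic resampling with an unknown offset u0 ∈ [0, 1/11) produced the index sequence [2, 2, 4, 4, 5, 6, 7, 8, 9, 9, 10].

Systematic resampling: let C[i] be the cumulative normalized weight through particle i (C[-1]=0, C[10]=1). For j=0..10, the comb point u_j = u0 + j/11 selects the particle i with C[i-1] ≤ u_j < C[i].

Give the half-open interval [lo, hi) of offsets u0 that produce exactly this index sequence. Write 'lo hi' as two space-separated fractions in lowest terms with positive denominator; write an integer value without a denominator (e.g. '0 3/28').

7/550 1/22

C = [0, 0, 7/50, 9/50, 9/25, 23/50, 1/2, 31/50, 37/50, 9/10, 1]
j=0 picked index 2: u0 ∈ [0, 7/50)
j=1 picked index 2: u0 ∈ [-1/11, 27/550)
j=2 picked index 4: u0 ∈ [-1/550, 49/275)
j=3 picked index 4: u0 ∈ [-51/550, 24/275)
j=4 picked index 5: u0 ∈ [-1/275, 53/550)
j=5 picked index 6: u0 ∈ [3/550, 1/22)
j=6 picked index 7: u0 ∈ [-1/22, 41/550)
j=7 picked index 8: u0 ∈ [-9/550, 57/550)
j=8 picked index 9: u0 ∈ [7/550, 19/110)
j=9 picked index 9: u0 ∈ [-43/550, 9/110)
j=10 picked index 10: u0 ∈ [-1/110, 1/11)
intersection: [7/550, 1/22)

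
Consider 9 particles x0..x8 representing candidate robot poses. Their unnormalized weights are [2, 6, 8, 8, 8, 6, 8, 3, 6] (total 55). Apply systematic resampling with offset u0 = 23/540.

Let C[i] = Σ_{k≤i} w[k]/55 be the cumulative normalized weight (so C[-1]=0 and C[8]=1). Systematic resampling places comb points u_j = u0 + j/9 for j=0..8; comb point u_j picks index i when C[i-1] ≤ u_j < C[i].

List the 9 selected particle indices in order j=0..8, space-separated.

1 2 2 3 4 5 6 6 8

C = [2/55, 8/55, 16/55, 24/55, 32/55, 38/55, 46/55, 49/55, 1]
j=0: u_0=23/540 ∈ [2/55, 8/55) → index 1
j=1: u_1=83/540 ∈ [8/55, 16/55) → index 2
j=2: u_2=143/540 ∈ [8/55, 16/55) → index 2
j=3: u_3=203/540 ∈ [16/55, 24/55) → index 3
j=4: u_4=263/540 ∈ [24/55, 32/55) → index 4
j=5: u_5=323/540 ∈ [32/55, 38/55) → index 5
j=6: u_6=383/540 ∈ [38/55, 46/55) → index 6
j=7: u_7=443/540 ∈ [38/55, 46/55) → index 6
j=8: u_8=503/540 ∈ [49/55, 1) → index 8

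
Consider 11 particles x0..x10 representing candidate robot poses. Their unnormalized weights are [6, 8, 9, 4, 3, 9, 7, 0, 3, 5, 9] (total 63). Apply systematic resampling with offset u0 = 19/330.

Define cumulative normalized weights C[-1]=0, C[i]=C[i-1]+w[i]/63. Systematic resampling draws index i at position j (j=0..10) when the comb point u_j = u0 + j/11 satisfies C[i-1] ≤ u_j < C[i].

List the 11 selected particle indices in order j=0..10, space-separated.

C = [2/21, 2/9, 23/63, 3/7, 10/21, 13/21, 46/63, 46/63, 7/9, 6/7, 1]
j=0: u_0=19/330 ∈ [0, 2/21) → index 0
j=1: u_1=49/330 ∈ [2/21, 2/9) → index 1
j=2: u_2=79/330 ∈ [2/9, 23/63) → index 2
j=3: u_3=109/330 ∈ [2/9, 23/63) → index 2
j=4: u_4=139/330 ∈ [23/63, 3/7) → index 3
j=5: u_5=169/330 ∈ [10/21, 13/21) → index 5
j=6: u_6=199/330 ∈ [10/21, 13/21) → index 5
j=7: u_7=229/330 ∈ [13/21, 46/63) → index 6
j=8: u_8=259/330 ∈ [7/9, 6/7) → index 9
j=9: u_9=289/330 ∈ [6/7, 1) → index 10
j=10: u_10=29/30 ∈ [6/7, 1) → index 10

0 1 2 2 3 5 5 6 9 10 10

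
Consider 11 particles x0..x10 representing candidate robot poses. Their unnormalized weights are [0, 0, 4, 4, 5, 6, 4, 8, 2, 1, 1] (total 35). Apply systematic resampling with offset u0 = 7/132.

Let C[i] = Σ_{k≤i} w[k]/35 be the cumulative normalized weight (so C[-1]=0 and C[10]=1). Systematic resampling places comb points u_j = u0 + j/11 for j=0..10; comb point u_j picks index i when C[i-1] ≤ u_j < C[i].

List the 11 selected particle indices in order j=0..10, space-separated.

C = [0, 0, 4/35, 8/35, 13/35, 19/35, 23/35, 31/35, 33/35, 34/35, 1]
j=0: u_0=7/132 ∈ [0, 4/35) → index 2
j=1: u_1=19/132 ∈ [4/35, 8/35) → index 3
j=2: u_2=31/132 ∈ [8/35, 13/35) → index 4
j=3: u_3=43/132 ∈ [8/35, 13/35) → index 4
j=4: u_4=5/12 ∈ [13/35, 19/35) → index 5
j=5: u_5=67/132 ∈ [13/35, 19/35) → index 5
j=6: u_6=79/132 ∈ [19/35, 23/35) → index 6
j=7: u_7=91/132 ∈ [23/35, 31/35) → index 7
j=8: u_8=103/132 ∈ [23/35, 31/35) → index 7
j=9: u_9=115/132 ∈ [23/35, 31/35) → index 7
j=10: u_10=127/132 ∈ [33/35, 34/35) → index 9

2 3 4 4 5 5 6 7 7 7 9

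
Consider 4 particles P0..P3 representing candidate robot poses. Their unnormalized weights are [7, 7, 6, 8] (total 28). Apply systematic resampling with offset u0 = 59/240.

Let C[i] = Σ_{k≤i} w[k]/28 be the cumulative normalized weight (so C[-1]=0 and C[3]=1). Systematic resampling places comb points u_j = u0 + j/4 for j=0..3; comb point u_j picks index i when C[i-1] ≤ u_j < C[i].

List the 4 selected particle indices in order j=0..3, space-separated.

0 1 3 3

C = [1/4, 1/2, 5/7, 1]
j=0: u_0=59/240 ∈ [0, 1/4) → index 0
j=1: u_1=119/240 ∈ [1/4, 1/2) → index 1
j=2: u_2=179/240 ∈ [5/7, 1) → index 3
j=3: u_3=239/240 ∈ [5/7, 1) → index 3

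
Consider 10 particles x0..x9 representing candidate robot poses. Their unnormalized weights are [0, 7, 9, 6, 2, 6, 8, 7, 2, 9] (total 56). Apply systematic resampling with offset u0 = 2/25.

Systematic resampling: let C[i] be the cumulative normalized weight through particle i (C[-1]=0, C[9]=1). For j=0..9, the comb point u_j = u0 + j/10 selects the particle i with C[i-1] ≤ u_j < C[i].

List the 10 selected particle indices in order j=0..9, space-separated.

C = [0, 1/8, 2/7, 11/28, 3/7, 15/28, 19/28, 45/56, 47/56, 1]
j=0: u_0=2/25 ∈ [0, 1/8) → index 1
j=1: u_1=9/50 ∈ [1/8, 2/7) → index 2
j=2: u_2=7/25 ∈ [1/8, 2/7) → index 2
j=3: u_3=19/50 ∈ [2/7, 11/28) → index 3
j=4: u_4=12/25 ∈ [3/7, 15/28) → index 5
j=5: u_5=29/50 ∈ [15/28, 19/28) → index 6
j=6: u_6=17/25 ∈ [19/28, 45/56) → index 7
j=7: u_7=39/50 ∈ [19/28, 45/56) → index 7
j=8: u_8=22/25 ∈ [47/56, 1) → index 9
j=9: u_9=49/50 ∈ [47/56, 1) → index 9

1 2 2 3 5 6 7 7 9 9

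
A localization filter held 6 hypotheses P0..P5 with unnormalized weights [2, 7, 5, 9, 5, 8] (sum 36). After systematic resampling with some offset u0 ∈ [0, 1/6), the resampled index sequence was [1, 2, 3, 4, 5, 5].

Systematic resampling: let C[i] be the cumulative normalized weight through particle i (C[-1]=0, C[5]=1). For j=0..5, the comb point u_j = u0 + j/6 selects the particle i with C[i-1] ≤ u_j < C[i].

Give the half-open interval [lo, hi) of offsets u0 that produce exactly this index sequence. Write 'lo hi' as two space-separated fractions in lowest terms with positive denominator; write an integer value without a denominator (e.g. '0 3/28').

C = [1/18, 1/4, 7/18, 23/36, 7/9, 1]
j=0 picked index 1: u0 ∈ [1/18, 1/4)
j=1 picked index 2: u0 ∈ [1/12, 2/9)
j=2 picked index 3: u0 ∈ [1/18, 11/36)
j=3 picked index 4: u0 ∈ [5/36, 5/18)
j=4 picked index 5: u0 ∈ [1/9, 1/3)
j=5 picked index 5: u0 ∈ [-1/18, 1/6)
intersection: [5/36, 1/6)

5/36 1/6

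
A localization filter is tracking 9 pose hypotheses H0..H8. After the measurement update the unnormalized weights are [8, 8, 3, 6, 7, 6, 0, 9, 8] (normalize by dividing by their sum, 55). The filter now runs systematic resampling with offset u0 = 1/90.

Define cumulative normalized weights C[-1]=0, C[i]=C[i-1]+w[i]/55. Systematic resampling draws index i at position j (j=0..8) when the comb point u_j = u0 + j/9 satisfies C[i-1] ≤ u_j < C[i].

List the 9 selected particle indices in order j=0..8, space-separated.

0 0 1 2 4 4 5 7 8

C = [8/55, 16/55, 19/55, 5/11, 32/55, 38/55, 38/55, 47/55, 1]
j=0: u_0=1/90 ∈ [0, 8/55) → index 0
j=1: u_1=11/90 ∈ [0, 8/55) → index 0
j=2: u_2=7/30 ∈ [8/55, 16/55) → index 1
j=3: u_3=31/90 ∈ [16/55, 19/55) → index 2
j=4: u_4=41/90 ∈ [5/11, 32/55) → index 4
j=5: u_5=17/30 ∈ [5/11, 32/55) → index 4
j=6: u_6=61/90 ∈ [32/55, 38/55) → index 5
j=7: u_7=71/90 ∈ [38/55, 47/55) → index 7
j=8: u_8=9/10 ∈ [47/55, 1) → index 8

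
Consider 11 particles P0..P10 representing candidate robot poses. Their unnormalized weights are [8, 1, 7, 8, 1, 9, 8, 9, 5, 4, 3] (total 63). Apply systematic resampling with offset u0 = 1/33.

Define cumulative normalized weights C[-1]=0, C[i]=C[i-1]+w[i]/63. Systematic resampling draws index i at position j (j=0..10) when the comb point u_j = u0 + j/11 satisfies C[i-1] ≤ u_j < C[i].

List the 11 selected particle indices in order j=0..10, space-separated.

0 0 2 3 4 5 6 7 7 8 9

C = [8/63, 1/7, 16/63, 8/21, 25/63, 34/63, 2/3, 17/21, 8/9, 20/21, 1]
j=0: u_0=1/33 ∈ [0, 8/63) → index 0
j=1: u_1=4/33 ∈ [0, 8/63) → index 0
j=2: u_2=7/33 ∈ [1/7, 16/63) → index 2
j=3: u_3=10/33 ∈ [16/63, 8/21) → index 3
j=4: u_4=13/33 ∈ [8/21, 25/63) → index 4
j=5: u_5=16/33 ∈ [25/63, 34/63) → index 5
j=6: u_6=19/33 ∈ [34/63, 2/3) → index 6
j=7: u_7=2/3 ∈ [2/3, 17/21) → index 7
j=8: u_8=25/33 ∈ [2/3, 17/21) → index 7
j=9: u_9=28/33 ∈ [17/21, 8/9) → index 8
j=10: u_10=31/33 ∈ [8/9, 20/21) → index 9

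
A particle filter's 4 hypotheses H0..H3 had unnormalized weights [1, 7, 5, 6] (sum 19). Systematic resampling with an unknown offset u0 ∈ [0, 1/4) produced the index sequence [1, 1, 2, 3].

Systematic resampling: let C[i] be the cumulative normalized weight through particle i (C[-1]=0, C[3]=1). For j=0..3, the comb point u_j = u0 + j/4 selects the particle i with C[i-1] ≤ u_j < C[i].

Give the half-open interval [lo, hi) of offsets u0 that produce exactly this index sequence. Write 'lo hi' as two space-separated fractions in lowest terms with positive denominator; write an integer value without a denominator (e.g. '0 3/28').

C = [1/19, 8/19, 13/19, 1]
j=0 picked index 1: u0 ∈ [1/19, 8/19)
j=1 picked index 1: u0 ∈ [-15/76, 13/76)
j=2 picked index 2: u0 ∈ [-3/38, 7/38)
j=3 picked index 3: u0 ∈ [-5/76, 1/4)
intersection: [1/19, 13/76)

1/19 13/76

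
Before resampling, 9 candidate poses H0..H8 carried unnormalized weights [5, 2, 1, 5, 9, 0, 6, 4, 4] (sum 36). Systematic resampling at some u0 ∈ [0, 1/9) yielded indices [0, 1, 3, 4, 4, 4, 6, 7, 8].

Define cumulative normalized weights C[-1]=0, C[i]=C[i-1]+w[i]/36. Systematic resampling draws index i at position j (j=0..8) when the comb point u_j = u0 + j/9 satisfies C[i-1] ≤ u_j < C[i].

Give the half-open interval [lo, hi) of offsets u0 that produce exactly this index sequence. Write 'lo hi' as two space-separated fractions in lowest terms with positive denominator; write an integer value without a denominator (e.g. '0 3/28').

C = [5/36, 7/36, 2/9, 13/36, 11/18, 11/18, 7/9, 8/9, 1]
j=0 picked index 0: u0 ∈ [0, 5/36)
j=1 picked index 1: u0 ∈ [1/36, 1/12)
j=2 picked index 3: u0 ∈ [0, 5/36)
j=3 picked index 4: u0 ∈ [1/36, 5/18)
j=4 picked index 4: u0 ∈ [-1/12, 1/6)
j=5 picked index 4: u0 ∈ [-7/36, 1/18)
j=6 picked index 6: u0 ∈ [-1/18, 1/9)
j=7 picked index 7: u0 ∈ [0, 1/9)
j=8 picked index 8: u0 ∈ [0, 1/9)
intersection: [1/36, 1/18)

1/36 1/18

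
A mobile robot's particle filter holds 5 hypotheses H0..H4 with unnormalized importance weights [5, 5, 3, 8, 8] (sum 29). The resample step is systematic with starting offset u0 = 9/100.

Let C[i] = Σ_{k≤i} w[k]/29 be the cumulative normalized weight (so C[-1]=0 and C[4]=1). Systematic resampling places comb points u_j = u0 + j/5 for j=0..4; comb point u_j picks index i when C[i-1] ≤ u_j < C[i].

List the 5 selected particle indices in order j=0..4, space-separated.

C = [5/29, 10/29, 13/29, 21/29, 1]
j=0: u_0=9/100 ∈ [0, 5/29) → index 0
j=1: u_1=29/100 ∈ [5/29, 10/29) → index 1
j=2: u_2=49/100 ∈ [13/29, 21/29) → index 3
j=3: u_3=69/100 ∈ [13/29, 21/29) → index 3
j=4: u_4=89/100 ∈ [21/29, 1) → index 4

0 1 3 3 4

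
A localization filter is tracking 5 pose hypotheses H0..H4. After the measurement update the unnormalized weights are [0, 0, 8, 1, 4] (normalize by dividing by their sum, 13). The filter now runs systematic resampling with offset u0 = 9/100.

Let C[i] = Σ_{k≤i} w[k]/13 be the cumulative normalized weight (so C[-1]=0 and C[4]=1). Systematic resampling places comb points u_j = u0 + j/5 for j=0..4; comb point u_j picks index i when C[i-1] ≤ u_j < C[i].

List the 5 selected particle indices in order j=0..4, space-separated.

C = [0, 0, 8/13, 9/13, 1]
j=0: u_0=9/100 ∈ [0, 8/13) → index 2
j=1: u_1=29/100 ∈ [0, 8/13) → index 2
j=2: u_2=49/100 ∈ [0, 8/13) → index 2
j=3: u_3=69/100 ∈ [8/13, 9/13) → index 3
j=4: u_4=89/100 ∈ [9/13, 1) → index 4

2 2 2 3 4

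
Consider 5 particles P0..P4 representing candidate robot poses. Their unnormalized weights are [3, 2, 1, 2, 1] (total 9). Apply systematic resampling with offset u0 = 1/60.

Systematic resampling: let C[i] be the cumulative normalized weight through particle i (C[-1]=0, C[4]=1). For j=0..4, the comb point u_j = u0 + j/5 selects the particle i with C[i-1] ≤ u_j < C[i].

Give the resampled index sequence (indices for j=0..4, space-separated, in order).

0 0 1 2 3

C = [1/3, 5/9, 2/3, 8/9, 1]
j=0: u_0=1/60 ∈ [0, 1/3) → index 0
j=1: u_1=13/60 ∈ [0, 1/3) → index 0
j=2: u_2=5/12 ∈ [1/3, 5/9) → index 1
j=3: u_3=37/60 ∈ [5/9, 2/3) → index 2
j=4: u_4=49/60 ∈ [2/3, 8/9) → index 3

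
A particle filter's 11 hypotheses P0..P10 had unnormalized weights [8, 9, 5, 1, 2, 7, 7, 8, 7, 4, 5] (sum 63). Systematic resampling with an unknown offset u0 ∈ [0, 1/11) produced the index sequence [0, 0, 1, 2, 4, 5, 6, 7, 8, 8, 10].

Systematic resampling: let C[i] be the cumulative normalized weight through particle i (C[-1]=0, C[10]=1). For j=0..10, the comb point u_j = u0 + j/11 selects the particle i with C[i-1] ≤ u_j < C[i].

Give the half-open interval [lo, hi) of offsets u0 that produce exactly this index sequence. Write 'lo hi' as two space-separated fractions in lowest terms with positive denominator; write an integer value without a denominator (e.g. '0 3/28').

C = [8/63, 17/63, 22/63, 23/63, 25/63, 32/63, 13/21, 47/63, 6/7, 58/63, 1]
j=0 picked index 0: u0 ∈ [0, 8/63)
j=1 picked index 0: u0 ∈ [-1/11, 25/693)
j=2 picked index 1: u0 ∈ [-38/693, 61/693)
j=3 picked index 2: u0 ∈ [-2/693, 53/693)
j=4 picked index 4: u0 ∈ [1/693, 23/693)
j=5 picked index 5: u0 ∈ [-40/693, 37/693)
j=6 picked index 6: u0 ∈ [-26/693, 17/231)
j=7 picked index 7: u0 ∈ [-4/231, 76/693)
j=8 picked index 8: u0 ∈ [13/693, 10/77)
j=9 picked index 8: u0 ∈ [-50/693, 3/77)
j=10 picked index 10: u0 ∈ [8/693, 1/11)
intersection: [13/693, 23/693)

13/693 23/693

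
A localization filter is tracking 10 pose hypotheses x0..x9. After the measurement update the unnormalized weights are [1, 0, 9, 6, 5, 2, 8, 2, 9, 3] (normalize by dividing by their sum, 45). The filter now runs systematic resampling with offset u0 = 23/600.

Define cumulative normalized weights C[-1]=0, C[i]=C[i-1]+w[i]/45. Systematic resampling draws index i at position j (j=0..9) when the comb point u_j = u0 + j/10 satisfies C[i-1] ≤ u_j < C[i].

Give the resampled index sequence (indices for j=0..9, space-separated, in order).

2 2 3 3 4 6 6 8 8 9

C = [1/45, 1/45, 2/9, 16/45, 7/15, 23/45, 31/45, 11/15, 14/15, 1]
j=0: u_0=23/600 ∈ [1/45, 2/9) → index 2
j=1: u_1=83/600 ∈ [1/45, 2/9) → index 2
j=2: u_2=143/600 ∈ [2/9, 16/45) → index 3
j=3: u_3=203/600 ∈ [2/9, 16/45) → index 3
j=4: u_4=263/600 ∈ [16/45, 7/15) → index 4
j=5: u_5=323/600 ∈ [23/45, 31/45) → index 6
j=6: u_6=383/600 ∈ [23/45, 31/45) → index 6
j=7: u_7=443/600 ∈ [11/15, 14/15) → index 8
j=8: u_8=503/600 ∈ [11/15, 14/15) → index 8
j=9: u_9=563/600 ∈ [14/15, 1) → index 9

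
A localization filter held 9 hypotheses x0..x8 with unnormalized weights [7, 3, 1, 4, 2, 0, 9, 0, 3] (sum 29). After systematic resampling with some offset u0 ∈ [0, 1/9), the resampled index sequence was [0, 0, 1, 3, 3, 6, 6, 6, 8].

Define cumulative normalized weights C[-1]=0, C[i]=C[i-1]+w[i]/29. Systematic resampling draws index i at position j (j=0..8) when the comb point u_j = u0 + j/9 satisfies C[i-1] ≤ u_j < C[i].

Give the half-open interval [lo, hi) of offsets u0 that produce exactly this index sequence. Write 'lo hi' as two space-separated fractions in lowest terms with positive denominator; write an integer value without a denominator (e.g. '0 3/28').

C = [7/29, 10/29, 11/29, 15/29, 17/29, 17/29, 26/29, 26/29, 1]
j=0 picked index 0: u0 ∈ [0, 7/29)
j=1 picked index 0: u0 ∈ [-1/9, 34/261)
j=2 picked index 1: u0 ∈ [5/261, 32/261)
j=3 picked index 3: u0 ∈ [4/87, 16/87)
j=4 picked index 3: u0 ∈ [-17/261, 19/261)
j=5 picked index 6: u0 ∈ [8/261, 89/261)
j=6 picked index 6: u0 ∈ [-7/87, 20/87)
j=7 picked index 6: u0 ∈ [-50/261, 31/261)
j=8 picked index 8: u0 ∈ [2/261, 1/9)
intersection: [4/87, 19/261)

4/87 19/261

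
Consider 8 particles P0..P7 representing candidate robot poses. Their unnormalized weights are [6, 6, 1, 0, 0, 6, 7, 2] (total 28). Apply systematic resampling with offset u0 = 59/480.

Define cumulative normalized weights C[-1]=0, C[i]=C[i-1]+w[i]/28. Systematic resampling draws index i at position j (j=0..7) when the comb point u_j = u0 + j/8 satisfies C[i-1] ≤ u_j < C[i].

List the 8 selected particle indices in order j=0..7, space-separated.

0 1 1 5 5 6 6 7

C = [3/14, 3/7, 13/28, 13/28, 13/28, 19/28, 13/14, 1]
j=0: u_0=59/480 ∈ [0, 3/14) → index 0
j=1: u_1=119/480 ∈ [3/14, 3/7) → index 1
j=2: u_2=179/480 ∈ [3/14, 3/7) → index 1
j=3: u_3=239/480 ∈ [13/28, 19/28) → index 5
j=4: u_4=299/480 ∈ [13/28, 19/28) → index 5
j=5: u_5=359/480 ∈ [19/28, 13/14) → index 6
j=6: u_6=419/480 ∈ [19/28, 13/14) → index 6
j=7: u_7=479/480 ∈ [13/14, 1) → index 7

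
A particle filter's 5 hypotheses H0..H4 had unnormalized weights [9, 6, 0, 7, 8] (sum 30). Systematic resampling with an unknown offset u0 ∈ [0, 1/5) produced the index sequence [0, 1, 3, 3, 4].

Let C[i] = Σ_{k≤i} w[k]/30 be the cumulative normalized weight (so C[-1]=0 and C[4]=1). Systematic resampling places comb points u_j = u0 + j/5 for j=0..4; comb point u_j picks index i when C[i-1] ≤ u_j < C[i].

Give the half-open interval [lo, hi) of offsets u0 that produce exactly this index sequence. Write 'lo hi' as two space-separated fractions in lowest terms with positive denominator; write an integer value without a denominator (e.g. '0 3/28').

C = [3/10, 1/2, 1/2, 11/15, 1]
j=0 picked index 0: u0 ∈ [0, 3/10)
j=1 picked index 1: u0 ∈ [1/10, 3/10)
j=2 picked index 3: u0 ∈ [1/10, 1/3)
j=3 picked index 3: u0 ∈ [-1/10, 2/15)
j=4 picked index 4: u0 ∈ [-1/15, 1/5)
intersection: [1/10, 2/15)

1/10 2/15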